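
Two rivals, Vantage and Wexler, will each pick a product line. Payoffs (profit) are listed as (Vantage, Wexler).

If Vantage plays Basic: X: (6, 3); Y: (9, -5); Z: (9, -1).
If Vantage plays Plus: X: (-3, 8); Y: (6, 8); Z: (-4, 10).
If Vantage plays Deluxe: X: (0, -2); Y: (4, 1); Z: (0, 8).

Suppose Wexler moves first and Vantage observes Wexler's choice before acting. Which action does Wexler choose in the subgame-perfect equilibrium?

X

Backward induction with Wexler moving first.
- X → Vantage plays Basic (best of 6, -3, 0); Wexler gets 3.
- Y → Vantage plays Basic (best of 9, 6, 4); Wexler gets -5.
- Z → Vantage plays Basic (best of 9, -4, 0); Wexler gets -1.
Maximizing over 3, -5, -1, Wexler chooses X. Subgame-perfect outcome: (Basic, X) with payoffs (6, 3).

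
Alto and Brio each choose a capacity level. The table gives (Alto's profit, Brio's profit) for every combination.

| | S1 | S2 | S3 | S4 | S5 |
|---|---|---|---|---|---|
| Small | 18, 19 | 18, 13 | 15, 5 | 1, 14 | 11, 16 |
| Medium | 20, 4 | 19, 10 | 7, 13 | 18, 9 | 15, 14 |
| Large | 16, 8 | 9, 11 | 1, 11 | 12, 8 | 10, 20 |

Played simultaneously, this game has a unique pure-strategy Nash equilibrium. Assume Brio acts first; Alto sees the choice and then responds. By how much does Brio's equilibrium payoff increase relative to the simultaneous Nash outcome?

Work backward from Alto's decision.
- S1 → Alto plays Medium (best of 18, 20, 16); Brio gets 4.
- S2 → Alto plays Medium (best of 18, 19, 9); Brio gets 10.
- S3 → Alto plays Small (best of 15, 7, 1); Brio gets 5.
- S4 → Alto plays Medium (best of 1, 18, 12); Brio gets 9.
- S5 → Alto plays Medium (best of 11, 15, 10); Brio gets 14.
Maximizing over 4, 10, 5, 9, 14, Brio chooses S5. Subgame-perfect outcome: (Medium, S5) with payoffs (15, 14).
Under simultaneous play:
Alto's best replies: S1→Medium; S2→Medium; S3→Small; S4→Medium; S5→Medium.
Brio's best replies: Small→S1; Medium→S5; Large→S5.
Only (Medium, S5) has each player best-responding; Nash payoffs (15, 14).
Brio's commitment gain: 14 − 14 = 0.

0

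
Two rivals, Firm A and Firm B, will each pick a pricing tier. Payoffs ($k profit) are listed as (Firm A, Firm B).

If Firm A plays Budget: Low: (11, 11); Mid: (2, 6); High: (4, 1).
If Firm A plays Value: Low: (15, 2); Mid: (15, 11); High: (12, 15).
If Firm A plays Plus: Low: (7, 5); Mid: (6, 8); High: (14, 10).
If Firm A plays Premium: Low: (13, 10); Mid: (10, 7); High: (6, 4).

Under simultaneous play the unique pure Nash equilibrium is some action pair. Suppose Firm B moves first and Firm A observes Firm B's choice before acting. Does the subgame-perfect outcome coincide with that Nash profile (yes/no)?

Solve by backward induction (Firm B leads).
- Low: BR = Value, leader payoff 2.
- Mid: BR = Value, leader payoff 11.
- High: BR = Plus, leader payoff 10.
Maximizing over 2, 11, 10, Firm B chooses Mid. Subgame-perfect outcome: (Value, Mid) with payoffs (15, 11).
Now find the simultaneous Nash equilibrium.
Firm A's best replies: Low→Value; Mid→Value; High→Plus.
Firm B's best replies: Budget→Low; Value→High; Plus→High; Premium→Low.
Only (Plus, High) has each player best-responding; Nash payoffs (14, 10).
Sequential outcome (Value, Mid) differs from the Nash profile (Plus, High).

no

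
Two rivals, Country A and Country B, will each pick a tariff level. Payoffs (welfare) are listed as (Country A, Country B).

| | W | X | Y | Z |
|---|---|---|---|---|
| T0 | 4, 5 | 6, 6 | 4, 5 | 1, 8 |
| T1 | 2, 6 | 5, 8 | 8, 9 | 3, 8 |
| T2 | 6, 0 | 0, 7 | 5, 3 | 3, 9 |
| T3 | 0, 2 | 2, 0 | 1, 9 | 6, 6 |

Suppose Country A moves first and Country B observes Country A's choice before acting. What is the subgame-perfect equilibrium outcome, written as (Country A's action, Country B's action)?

(T1, Y)

Solve by backward induction (Country A leads).
- T0: Country B compares 5, 6, 5, 8 and picks Z; Country A would get 1.
- T1: Country B compares 6, 8, 9, 8 and picks Y; Country A would get 8.
- T2: Country B compares 0, 7, 3, 9 and picks Z; Country A would get 3.
- T3: Country B compares 2, 0, 9, 6 and picks Y; Country A would get 1.
Among 1, 8, 3, 1, the best is 8 at T1. Subgame-perfect outcome: (T1, Y) with payoffs (8, 9).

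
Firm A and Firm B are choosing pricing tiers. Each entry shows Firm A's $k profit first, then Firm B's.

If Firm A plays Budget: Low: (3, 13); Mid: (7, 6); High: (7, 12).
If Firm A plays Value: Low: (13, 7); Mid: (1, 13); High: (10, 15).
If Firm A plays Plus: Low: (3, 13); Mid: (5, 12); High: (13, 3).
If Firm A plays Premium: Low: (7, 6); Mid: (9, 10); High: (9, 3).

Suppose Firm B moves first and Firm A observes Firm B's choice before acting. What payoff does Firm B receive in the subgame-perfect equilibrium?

Backward induction with Firm B moving first.
- Low → Firm A plays Value (best of 3, 13, 3, 7); Firm B gets 7.
- Mid → Firm A plays Premium (best of 7, 1, 5, 9); Firm B gets 10.
- High → Firm A plays Plus (best of 7, 10, 13, 9); Firm B gets 3.
Firm B's induced payoffs are 7, 10, 3, so Firm B commits to Mid. Subgame-perfect outcome: (Premium, Mid) with payoffs (9, 10).

10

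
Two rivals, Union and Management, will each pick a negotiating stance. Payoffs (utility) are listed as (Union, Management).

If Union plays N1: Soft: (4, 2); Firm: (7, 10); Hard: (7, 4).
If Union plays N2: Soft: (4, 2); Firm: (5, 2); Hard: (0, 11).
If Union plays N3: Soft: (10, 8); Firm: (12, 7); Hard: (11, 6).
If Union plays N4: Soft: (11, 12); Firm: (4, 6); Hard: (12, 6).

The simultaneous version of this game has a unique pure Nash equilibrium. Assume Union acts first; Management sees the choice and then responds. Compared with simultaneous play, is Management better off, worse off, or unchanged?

Management best-responds to each possible Union move:
- N1: Management compares 2, 10, 4 and picks Firm; Union would get 7.
- N2: Management compares 2, 2, 11 and picks Hard; Union would get 0.
- N3: Management compares 8, 7, 6 and picks Soft; Union would get 10.
- N4: Management compares 12, 6, 6 and picks Soft; Union would get 11.
Among 7, 0, 10, 11, the best is 11 at N4. Subgame-perfect outcome: (N4, Soft) with payoffs (11, 12).
For the simultaneous game, intersect best replies.
Union's best replies: Soft→N4; Firm→N3; Hard→N4.
Management's best replies: N1→Firm; N2→Hard; N3→Soft; N4→Soft.
The unique mutual best reply is (N4, Soft), giving (11, 12).
Management earns 12 sequentially versus 12 at the Nash outcome: unchanged.

unchanged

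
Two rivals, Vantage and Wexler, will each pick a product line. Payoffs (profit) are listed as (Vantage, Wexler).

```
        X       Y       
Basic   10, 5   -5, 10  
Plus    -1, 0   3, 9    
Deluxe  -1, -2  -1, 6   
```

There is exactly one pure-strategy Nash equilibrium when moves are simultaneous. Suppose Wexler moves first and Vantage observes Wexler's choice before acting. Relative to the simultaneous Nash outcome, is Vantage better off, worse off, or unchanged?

Vantage best-responds to each possible Wexler move:
- X: BR = Basic, leader payoff 5.
- Y: BR = Plus, leader payoff 9.
Wexler's induced payoffs are 5, 9, so Wexler commits to Y. Subgame-perfect outcome: (Plus, Y) with payoffs (3, 9).
Under simultaneous play:
Vantage's best replies: X→Basic; Y→Plus.
Wexler's best replies: Basic→Y; Plus→Y; Deluxe→Y.
The unique mutual best reply is (Plus, Y), giving (3, 9).
Vantage earns 3 sequentially versus 3 at the Nash outcome: unchanged.

unchanged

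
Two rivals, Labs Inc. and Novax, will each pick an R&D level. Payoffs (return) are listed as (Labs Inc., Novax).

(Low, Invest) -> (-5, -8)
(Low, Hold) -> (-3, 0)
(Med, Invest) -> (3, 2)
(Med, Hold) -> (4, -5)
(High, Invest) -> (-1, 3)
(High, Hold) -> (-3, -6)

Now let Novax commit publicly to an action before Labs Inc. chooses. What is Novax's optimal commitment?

Backward induction with Novax moving first.
- Invest → Labs Inc. plays Med (best of -5, 3, -1); Novax gets 2.
- Hold → Labs Inc. plays Med (best of -3, 4, -3); Novax gets -5.
Novax's induced payoffs are 2, -5, so Novax commits to Invest. Subgame-perfect outcome: (Med, Invest) with payoffs (3, 2).

Invest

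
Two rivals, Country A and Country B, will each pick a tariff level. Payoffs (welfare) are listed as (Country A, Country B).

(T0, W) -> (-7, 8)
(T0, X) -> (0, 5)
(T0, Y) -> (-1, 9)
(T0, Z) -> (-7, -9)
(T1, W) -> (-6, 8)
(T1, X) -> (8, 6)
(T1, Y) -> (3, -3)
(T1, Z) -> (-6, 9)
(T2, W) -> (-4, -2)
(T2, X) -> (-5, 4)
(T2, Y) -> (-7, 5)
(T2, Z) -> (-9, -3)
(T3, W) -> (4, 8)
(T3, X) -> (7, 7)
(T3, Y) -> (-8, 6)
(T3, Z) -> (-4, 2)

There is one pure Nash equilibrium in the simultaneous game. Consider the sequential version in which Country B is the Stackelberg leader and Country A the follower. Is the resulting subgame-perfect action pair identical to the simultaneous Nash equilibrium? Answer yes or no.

yes

Backward induction with Country B moving first.
- W: BR = T3, leader payoff 8.
- X: BR = T1, leader payoff 6.
- Y: BR = T1, leader payoff -3.
- Z: BR = T3, leader payoff 2.
Among 8, 6, -3, 2, the best is 8 at W. Subgame-perfect outcome: (T3, W) with payoffs (4, 8).
Now find the simultaneous Nash equilibrium.
Country A's best replies: W→T3; X→T1; Y→T1; Z→T3.
Country B's best replies: T0→Y; T1→Z; T2→Y; T3→W.
The unique mutual best reply is (T3, W), giving (4, 8).
Sequential outcome (T3, W) coincides with the Nash profile (T3, W).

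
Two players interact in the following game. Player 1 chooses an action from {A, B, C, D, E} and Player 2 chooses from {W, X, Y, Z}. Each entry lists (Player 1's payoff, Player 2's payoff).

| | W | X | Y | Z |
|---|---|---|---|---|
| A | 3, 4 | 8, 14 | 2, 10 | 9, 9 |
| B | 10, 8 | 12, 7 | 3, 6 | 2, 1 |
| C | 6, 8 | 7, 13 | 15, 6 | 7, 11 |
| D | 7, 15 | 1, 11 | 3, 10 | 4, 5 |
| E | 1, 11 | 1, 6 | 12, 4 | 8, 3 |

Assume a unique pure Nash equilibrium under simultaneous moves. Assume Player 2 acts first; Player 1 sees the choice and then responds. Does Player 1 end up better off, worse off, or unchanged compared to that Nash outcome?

Work backward from Player 1's decision.
- W: Player 1 compares 3, 10, 6, 7, 1 and picks B; Player 2 would get 8.
- X: Player 1 compares 8, 12, 7, 1, 1 and picks B; Player 2 would get 7.
- Y: Player 1 compares 2, 3, 15, 3, 12 and picks C; Player 2 would get 6.
- Z: Player 1 compares 9, 2, 7, 4, 8 and picks A; Player 2 would get 9.
Maximizing over 8, 7, 6, 9, Player 2 chooses Z. Subgame-perfect outcome: (A, Z) with payoffs (9, 9).
Under simultaneous play:
Player 1's best replies: W→B; X→B; Y→C; Z→A.
Player 2's best replies: A→X; B→W; C→X; D→W; E→W.
The unique mutual best reply is (B, W), giving (10, 8).
Player 1 earns 9 sequentially versus 10 at the Nash outcome: worse off.

worse off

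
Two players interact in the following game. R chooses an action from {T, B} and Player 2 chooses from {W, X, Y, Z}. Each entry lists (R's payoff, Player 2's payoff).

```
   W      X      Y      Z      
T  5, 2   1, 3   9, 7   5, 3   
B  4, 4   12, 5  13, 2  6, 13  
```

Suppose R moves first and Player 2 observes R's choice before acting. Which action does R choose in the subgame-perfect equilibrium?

T

Player 2 best-responds to each possible R move:
- T: BR = Y, leader payoff 9.
- B: BR = Z, leader payoff 6.
R's induced payoffs are 9, 6, so R commits to T. Subgame-perfect outcome: (T, Y) with payoffs (9, 7).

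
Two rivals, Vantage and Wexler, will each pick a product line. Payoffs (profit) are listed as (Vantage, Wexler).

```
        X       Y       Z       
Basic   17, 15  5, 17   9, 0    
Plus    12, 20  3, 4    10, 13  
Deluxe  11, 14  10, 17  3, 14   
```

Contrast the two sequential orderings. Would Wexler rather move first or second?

If Vantage leads: Wexler's best replies are Basic→Y, Plus→X, Deluxe→Y; Vantage's induced payoffs 5, 12, 10; outcome (Plus, X), payoffs (12, 20).
If Wexler leads: Vantage's best replies are X→Basic, Y→Deluxe, Z→Plus; Wexler's induced payoffs 15, 17, 13; outcome (Deluxe, Y), payoffs (10, 17).
Wexler gets 17 moving first and 20 moving second, so Wexler prefers to move second.

second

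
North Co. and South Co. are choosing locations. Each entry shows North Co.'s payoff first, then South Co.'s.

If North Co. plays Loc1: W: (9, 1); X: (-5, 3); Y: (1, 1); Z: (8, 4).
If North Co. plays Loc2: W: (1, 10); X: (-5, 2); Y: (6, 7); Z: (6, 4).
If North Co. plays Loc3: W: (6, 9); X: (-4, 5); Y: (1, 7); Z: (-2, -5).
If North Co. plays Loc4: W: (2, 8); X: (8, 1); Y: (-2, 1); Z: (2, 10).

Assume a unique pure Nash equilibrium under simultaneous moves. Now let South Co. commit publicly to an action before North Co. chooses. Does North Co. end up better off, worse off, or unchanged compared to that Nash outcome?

worse off

North Co. best-responds to each possible South Co. move:
- W: North Co. compares 9, 1, 6, 2 and picks Loc1; South Co. would get 1.
- X: North Co. compares -5, -5, -4, 8 and picks Loc4; South Co. would get 1.
- Y: North Co. compares 1, 6, 1, -2 and picks Loc2; South Co. would get 7.
- Z: North Co. compares 8, 6, -2, 2 and picks Loc1; South Co. would get 4.
Maximizing over 1, 1, 7, 4, South Co. chooses Y. Subgame-perfect outcome: (Loc2, Y) with payoffs (6, 7).
Now find the simultaneous Nash equilibrium.
North Co.'s best replies: W→Loc1; X→Loc4; Y→Loc2; Z→Loc1.
South Co.'s best replies: Loc1→Z; Loc2→W; Loc3→W; Loc4→Z.
Only (Loc1, Z) has each player best-responding; Nash payoffs (8, 4).
North Co. earns 6 sequentially versus 8 at the Nash outcome: worse off.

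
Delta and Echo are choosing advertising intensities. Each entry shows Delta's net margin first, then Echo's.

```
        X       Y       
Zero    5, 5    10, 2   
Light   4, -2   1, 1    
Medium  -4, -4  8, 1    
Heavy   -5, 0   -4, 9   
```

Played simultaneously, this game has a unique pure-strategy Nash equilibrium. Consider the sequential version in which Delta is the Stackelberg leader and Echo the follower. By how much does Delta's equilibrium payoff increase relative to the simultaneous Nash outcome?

3

Echo best-responds to each possible Delta move:
- Zero: BR = X, leader payoff 5.
- Light: BR = Y, leader payoff 1.
- Medium: BR = Y, leader payoff 8.
- Heavy: BR = Y, leader payoff -4.
Among 5, 1, 8, -4, the best is 8 at Medium. Subgame-perfect outcome: (Medium, Y) with payoffs (8, 1).
Under simultaneous play:
Delta's best replies: X→Zero; Y→Zero.
Echo's best replies: Zero→X; Light→Y; Medium→Y; Heavy→Y.
The unique mutual best reply is (Zero, X), giving (5, 5).
Delta's commitment gain: 8 − 5 = 3.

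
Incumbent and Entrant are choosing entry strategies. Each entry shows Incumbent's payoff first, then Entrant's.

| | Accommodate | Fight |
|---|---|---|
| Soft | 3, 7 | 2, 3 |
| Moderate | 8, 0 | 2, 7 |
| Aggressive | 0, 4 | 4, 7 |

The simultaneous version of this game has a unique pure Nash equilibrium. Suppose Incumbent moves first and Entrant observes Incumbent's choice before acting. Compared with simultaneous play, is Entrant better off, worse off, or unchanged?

Work backward from Entrant's decision.
- Soft: BR = Accommodate, leader payoff 3.
- Moderate: BR = Fight, leader payoff 2.
- Aggressive: BR = Fight, leader payoff 4.
Maximizing over 3, 2, 4, Incumbent chooses Aggressive. Subgame-perfect outcome: (Aggressive, Fight) with payoffs (4, 7).
For the simultaneous game, intersect best replies.
Incumbent's best replies: Accommodate→Moderate; Fight→Aggressive.
Entrant's best replies: Soft→Accommodate; Moderate→Fight; Aggressive→Fight.
Only (Aggressive, Fight) has each player best-responding; Nash payoffs (4, 7).
Entrant earns 7 sequentially versus 7 at the Nash outcome: unchanged.

unchanged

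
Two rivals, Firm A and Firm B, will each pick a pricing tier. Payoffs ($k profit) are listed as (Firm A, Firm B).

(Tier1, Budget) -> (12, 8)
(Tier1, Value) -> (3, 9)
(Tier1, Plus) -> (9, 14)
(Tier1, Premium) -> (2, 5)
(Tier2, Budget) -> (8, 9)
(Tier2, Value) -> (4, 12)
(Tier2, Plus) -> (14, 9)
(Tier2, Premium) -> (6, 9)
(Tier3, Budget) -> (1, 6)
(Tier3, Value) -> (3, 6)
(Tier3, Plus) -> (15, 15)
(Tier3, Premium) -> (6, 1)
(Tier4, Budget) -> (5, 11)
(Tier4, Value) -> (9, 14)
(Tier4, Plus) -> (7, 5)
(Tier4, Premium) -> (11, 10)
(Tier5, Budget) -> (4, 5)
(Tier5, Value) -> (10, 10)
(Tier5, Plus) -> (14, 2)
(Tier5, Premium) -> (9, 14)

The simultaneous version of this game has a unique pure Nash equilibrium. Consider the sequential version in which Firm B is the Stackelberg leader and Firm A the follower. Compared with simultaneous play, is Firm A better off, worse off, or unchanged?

unchanged

Firm A best-responds to each possible Firm B move:
- Budget: BR = Tier1, leader payoff 8.
- Value: BR = Tier5, leader payoff 10.
- Plus: BR = Tier3, leader payoff 15.
- Premium: BR = Tier4, leader payoff 10.
Maximizing over 8, 10, 15, 10, Firm B chooses Plus. Subgame-perfect outcome: (Tier3, Plus) with payoffs (15, 15).
Now find the simultaneous Nash equilibrium.
Firm A's best replies: Budget→Tier1; Value→Tier5; Plus→Tier3; Premium→Tier4.
Firm B's best replies: Tier1→Plus; Tier2→Value; Tier3→Plus; Tier4→Value; Tier5→Premium.
The unique mutual best reply is (Tier3, Plus), giving (15, 15).
Firm A earns 15 sequentially versus 15 at the Nash outcome: unchanged.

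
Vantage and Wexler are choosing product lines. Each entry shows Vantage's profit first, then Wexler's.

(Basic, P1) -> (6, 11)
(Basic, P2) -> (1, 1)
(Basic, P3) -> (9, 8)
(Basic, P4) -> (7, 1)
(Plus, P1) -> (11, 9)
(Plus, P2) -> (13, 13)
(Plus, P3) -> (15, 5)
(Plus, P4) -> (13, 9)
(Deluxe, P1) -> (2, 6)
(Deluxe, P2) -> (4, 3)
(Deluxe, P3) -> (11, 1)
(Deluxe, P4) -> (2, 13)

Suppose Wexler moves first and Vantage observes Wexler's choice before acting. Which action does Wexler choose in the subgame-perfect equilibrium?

Vantage best-responds to each possible Wexler move:
- P1: BR = Plus, leader payoff 9.
- P2: BR = Plus, leader payoff 13.
- P3: BR = Plus, leader payoff 5.
- P4: BR = Plus, leader payoff 9.
Among 9, 13, 5, 9, the best is 13 at P2. Subgame-perfect outcome: (Plus, P2) with payoffs (13, 13).

P2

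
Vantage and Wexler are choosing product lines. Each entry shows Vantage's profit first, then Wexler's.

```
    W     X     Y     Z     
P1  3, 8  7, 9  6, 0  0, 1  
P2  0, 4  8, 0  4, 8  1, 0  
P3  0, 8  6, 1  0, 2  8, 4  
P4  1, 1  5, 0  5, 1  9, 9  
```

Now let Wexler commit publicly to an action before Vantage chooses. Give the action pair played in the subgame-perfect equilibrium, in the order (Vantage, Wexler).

Solve by backward induction (Wexler leads).
- W → Vantage plays P1 (best of 3, 0, 0, 1); Wexler gets 8.
- X → Vantage plays P2 (best of 7, 8, 6, 5); Wexler gets 0.
- Y → Vantage plays P1 (best of 6, 4, 0, 5); Wexler gets 0.
- Z → Vantage plays P4 (best of 0, 1, 8, 9); Wexler gets 9.
Maximizing over 8, 0, 0, 9, Wexler chooses Z. Subgame-perfect outcome: (P4, Z) with payoffs (9, 9).

(P4, Z)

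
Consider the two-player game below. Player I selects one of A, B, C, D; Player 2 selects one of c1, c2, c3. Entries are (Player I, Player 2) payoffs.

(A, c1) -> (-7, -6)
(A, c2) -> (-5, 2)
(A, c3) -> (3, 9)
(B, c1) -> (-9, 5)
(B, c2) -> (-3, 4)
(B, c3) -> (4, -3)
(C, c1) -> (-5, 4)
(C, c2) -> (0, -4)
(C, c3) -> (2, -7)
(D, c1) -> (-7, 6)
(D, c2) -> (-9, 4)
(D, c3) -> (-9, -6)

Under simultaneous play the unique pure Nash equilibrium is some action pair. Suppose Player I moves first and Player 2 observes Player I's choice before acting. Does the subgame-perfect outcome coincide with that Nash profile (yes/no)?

Solve by backward induction (Player I leads).
- A → Player 2 plays c3 (best of -6, 2, 9); Player I gets 3.
- B → Player 2 plays c1 (best of 5, 4, -3); Player I gets -9.
- C → Player 2 plays c1 (best of 4, -4, -7); Player I gets -5.
- D → Player 2 plays c1 (best of 6, 4, -6); Player I gets -7.
Maximizing over 3, -9, -5, -7, Player I chooses A. Subgame-perfect outcome: (A, c3) with payoffs (3, 9).
For the simultaneous game, intersect best replies.
Player I's best replies: c1→C; c2→C; c3→B.
Player 2's best replies: A→c3; B→c1; C→c1; D→c1.
The unique mutual best reply is (C, c1), giving (-5, 4).
Sequential outcome (A, c3) differs from the Nash profile (C, c1).

no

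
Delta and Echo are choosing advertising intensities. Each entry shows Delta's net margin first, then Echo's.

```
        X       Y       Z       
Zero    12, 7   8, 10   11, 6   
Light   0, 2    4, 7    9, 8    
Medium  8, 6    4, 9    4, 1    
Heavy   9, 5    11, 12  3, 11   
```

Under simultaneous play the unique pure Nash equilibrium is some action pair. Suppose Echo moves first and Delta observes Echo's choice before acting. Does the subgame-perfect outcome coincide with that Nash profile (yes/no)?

Backward induction with Echo moving first.
- X → Delta plays Zero (best of 12, 0, 8, 9); Echo gets 7.
- Y → Delta plays Heavy (best of 8, 4, 4, 11); Echo gets 12.
- Z → Delta plays Zero (best of 11, 9, 4, 3); Echo gets 6.
Maximizing over 7, 12, 6, Echo chooses Y. Subgame-perfect outcome: (Heavy, Y) with payoffs (11, 12).
Now find the simultaneous Nash equilibrium.
Delta's best replies: X→Zero; Y→Heavy; Z→Zero.
Echo's best replies: Zero→Y; Light→Z; Medium→Y; Heavy→Y.
Only (Heavy, Y) has each player best-responding; Nash payoffs (11, 12).
Sequential outcome (Heavy, Y) coincides with the Nash profile (Heavy, Y).

yes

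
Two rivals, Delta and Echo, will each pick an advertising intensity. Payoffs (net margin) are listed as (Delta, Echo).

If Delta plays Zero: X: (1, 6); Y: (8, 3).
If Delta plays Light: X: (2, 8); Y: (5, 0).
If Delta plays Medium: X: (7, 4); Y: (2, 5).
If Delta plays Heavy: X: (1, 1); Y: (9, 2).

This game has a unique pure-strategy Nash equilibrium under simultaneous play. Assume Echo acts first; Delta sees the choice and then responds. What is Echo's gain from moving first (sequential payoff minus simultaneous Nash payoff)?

Backward induction with Echo moving first.
- X: Delta compares 1, 2, 7, 1 and picks Medium; Echo would get 4.
- Y: Delta compares 8, 5, 2, 9 and picks Heavy; Echo would get 2.
Among 4, 2, the best is 4 at X. Subgame-perfect outcome: (Medium, X) with payoffs (7, 4).
Under simultaneous play:
Delta's best replies: X→Medium; Y→Heavy.
Echo's best replies: Zero→X; Light→X; Medium→Y; Heavy→Y.
Only (Heavy, Y) has each player best-responding; Nash payoffs (9, 2).
Echo's commitment gain: 4 − 2 = 2.

2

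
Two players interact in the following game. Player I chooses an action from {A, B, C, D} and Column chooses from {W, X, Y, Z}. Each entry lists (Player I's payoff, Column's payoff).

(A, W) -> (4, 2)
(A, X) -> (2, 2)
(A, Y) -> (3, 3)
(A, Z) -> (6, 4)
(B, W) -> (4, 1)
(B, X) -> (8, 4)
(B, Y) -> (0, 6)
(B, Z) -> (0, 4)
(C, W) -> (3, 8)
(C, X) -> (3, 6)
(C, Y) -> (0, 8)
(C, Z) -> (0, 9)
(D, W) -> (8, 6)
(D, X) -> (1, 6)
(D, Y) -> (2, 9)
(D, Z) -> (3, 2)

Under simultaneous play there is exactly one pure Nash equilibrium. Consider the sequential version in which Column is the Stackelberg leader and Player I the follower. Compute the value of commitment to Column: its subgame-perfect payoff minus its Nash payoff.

Player I best-responds to each possible Column move:
- W: BR = D, leader payoff 6.
- X: BR = B, leader payoff 4.
- Y: BR = A, leader payoff 3.
- Z: BR = A, leader payoff 4.
Among 6, 4, 3, 4, the best is 6 at W. Subgame-perfect outcome: (D, W) with payoffs (8, 6).
Now find the simultaneous Nash equilibrium.
Player I's best replies: W→D; X→B; Y→A; Z→A.
Column's best replies: A→Z; B→Y; C→Z; D→Y.
Only (A, Z) has each player best-responding; Nash payoffs (6, 4).
Column's commitment gain: 6 − 4 = 2.

2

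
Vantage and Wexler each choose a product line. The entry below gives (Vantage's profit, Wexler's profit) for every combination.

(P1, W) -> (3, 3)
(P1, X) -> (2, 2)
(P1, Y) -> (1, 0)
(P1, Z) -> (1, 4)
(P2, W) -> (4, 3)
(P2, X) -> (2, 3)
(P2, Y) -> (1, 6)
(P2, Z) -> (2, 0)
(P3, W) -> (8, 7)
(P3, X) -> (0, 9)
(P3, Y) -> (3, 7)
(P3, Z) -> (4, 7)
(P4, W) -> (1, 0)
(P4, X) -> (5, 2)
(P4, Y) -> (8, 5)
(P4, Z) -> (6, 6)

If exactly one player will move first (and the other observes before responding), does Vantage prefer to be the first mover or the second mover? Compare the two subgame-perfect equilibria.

second

If Vantage leads: Wexler's best replies are P1→Z, P2→Y, P3→X, P4→Z; Vantage's induced payoffs 1, 1, 0, 6; outcome (P4, Z), payoffs (6, 6).
If Wexler leads: Vantage's best replies are W→P3, X→P4, Y→P4, Z→P4; Wexler's induced payoffs 7, 2, 5, 6; outcome (P3, W), payoffs (8, 7).
Vantage gets 6 moving first and 8 moving second, so Vantage prefers to move second.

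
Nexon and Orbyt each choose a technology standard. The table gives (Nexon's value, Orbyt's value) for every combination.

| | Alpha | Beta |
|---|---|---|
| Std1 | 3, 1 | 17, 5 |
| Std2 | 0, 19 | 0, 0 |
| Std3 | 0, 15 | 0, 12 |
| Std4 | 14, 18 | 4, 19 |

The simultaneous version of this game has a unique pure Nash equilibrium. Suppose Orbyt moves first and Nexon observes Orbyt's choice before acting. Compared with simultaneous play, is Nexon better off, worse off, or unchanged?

worse off

Solve by backward induction (Orbyt leads).
- Alpha → Nexon plays Std4 (best of 3, 0, 0, 14); Orbyt gets 18.
- Beta → Nexon plays Std1 (best of 17, 0, 0, 4); Orbyt gets 5.
Among 18, 5, the best is 18 at Alpha. Subgame-perfect outcome: (Std4, Alpha) with payoffs (14, 18).
Under simultaneous play:
Nexon's best replies: Alpha→Std4; Beta→Std1.
Orbyt's best replies: Std1→Beta; Std2→Alpha; Std3→Alpha; Std4→Beta.
The unique mutual best reply is (Std1, Beta), giving (17, 5).
Nexon earns 14 sequentially versus 17 at the Nash outcome: worse off.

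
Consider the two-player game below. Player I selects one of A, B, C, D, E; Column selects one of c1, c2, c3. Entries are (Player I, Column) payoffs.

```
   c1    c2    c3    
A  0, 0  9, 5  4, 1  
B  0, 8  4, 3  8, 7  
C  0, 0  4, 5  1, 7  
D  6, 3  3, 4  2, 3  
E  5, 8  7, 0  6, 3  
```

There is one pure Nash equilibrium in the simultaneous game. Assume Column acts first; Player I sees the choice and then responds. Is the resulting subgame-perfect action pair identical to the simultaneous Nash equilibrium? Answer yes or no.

no

Backward induction with Column moving first.
- c1 → Player I plays D (best of 0, 0, 0, 6, 5); Column gets 3.
- c2 → Player I plays A (best of 9, 4, 4, 3, 7); Column gets 5.
- c3 → Player I plays B (best of 4, 8, 1, 2, 6); Column gets 7.
Column's induced payoffs are 3, 5, 7, so Column commits to c3. Subgame-perfect outcome: (B, c3) with payoffs (8, 7).
Under simultaneous play:
Player I's best replies: c1→D; c2→A; c3→B.
Column's best replies: A→c2; B→c1; C→c3; D→c2; E→c1.
The unique mutual best reply is (A, c2), giving (9, 5).
Sequential outcome (B, c3) differs from the Nash profile (A, c2).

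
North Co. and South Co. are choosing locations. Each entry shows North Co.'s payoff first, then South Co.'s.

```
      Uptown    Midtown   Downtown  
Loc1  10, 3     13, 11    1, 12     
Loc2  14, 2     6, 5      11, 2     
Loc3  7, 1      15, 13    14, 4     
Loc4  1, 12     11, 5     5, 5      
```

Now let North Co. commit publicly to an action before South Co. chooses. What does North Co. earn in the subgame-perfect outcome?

Backward induction with North Co. moving first.
- Loc1: South Co. compares 3, 11, 12 and picks Downtown; North Co. would get 1.
- Loc2: South Co. compares 2, 5, 2 and picks Midtown; North Co. would get 6.
- Loc3: South Co. compares 1, 13, 4 and picks Midtown; North Co. would get 15.
- Loc4: South Co. compares 12, 5, 5 and picks Uptown; North Co. would get 1.
Among 1, 6, 15, 1, the best is 15 at Loc3. Subgame-perfect outcome: (Loc3, Midtown) with payoffs (15, 13).

15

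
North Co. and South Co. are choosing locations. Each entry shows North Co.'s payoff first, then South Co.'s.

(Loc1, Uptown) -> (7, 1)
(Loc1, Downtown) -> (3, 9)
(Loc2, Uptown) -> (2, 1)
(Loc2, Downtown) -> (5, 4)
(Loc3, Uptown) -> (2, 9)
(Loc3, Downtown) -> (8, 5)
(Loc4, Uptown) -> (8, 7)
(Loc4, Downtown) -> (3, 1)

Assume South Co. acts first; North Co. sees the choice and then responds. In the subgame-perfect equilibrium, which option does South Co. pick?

Uptown

Work backward from North Co.'s decision.
- Uptown: North Co. compares 7, 2, 2, 8 and picks Loc4; South Co. would get 7.
- Downtown: North Co. compares 3, 5, 8, 3 and picks Loc3; South Co. would get 5.
Maximizing over 7, 5, South Co. chooses Uptown. Subgame-perfect outcome: (Loc4, Uptown) with payoffs (8, 7).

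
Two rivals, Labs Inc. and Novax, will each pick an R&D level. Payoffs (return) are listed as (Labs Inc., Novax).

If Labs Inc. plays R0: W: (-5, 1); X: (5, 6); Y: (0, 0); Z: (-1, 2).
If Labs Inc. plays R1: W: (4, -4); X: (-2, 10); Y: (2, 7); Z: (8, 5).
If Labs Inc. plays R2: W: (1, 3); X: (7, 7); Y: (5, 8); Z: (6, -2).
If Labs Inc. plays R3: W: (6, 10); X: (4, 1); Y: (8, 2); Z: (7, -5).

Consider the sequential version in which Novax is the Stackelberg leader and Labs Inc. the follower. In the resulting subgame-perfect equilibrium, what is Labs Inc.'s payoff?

6

Labs Inc. best-responds to each possible Novax move:
- W: Labs Inc. compares -5, 4, 1, 6 and picks R3; Novax would get 10.
- X: Labs Inc. compares 5, -2, 7, 4 and picks R2; Novax would get 7.
- Y: Labs Inc. compares 0, 2, 5, 8 and picks R3; Novax would get 2.
- Z: Labs Inc. compares -1, 8, 6, 7 and picks R1; Novax would get 5.
Among 10, 7, 2, 5, the best is 10 at W. Subgame-perfect outcome: (R3, W) with payoffs (6, 10).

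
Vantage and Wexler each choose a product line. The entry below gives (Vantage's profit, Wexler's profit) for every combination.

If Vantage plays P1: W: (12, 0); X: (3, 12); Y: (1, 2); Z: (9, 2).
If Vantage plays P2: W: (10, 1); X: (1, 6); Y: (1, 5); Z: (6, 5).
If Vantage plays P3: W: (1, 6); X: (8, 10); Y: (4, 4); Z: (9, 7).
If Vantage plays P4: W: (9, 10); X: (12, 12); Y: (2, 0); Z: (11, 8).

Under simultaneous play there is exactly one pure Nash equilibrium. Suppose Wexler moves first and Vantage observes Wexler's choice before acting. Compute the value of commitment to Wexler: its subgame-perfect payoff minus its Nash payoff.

Work backward from Vantage's decision.
- W: BR = P1, leader payoff 0.
- X: BR = P4, leader payoff 12.
- Y: BR = P3, leader payoff 4.
- Z: BR = P4, leader payoff 8.
Among 0, 12, 4, 8, the best is 12 at X. Subgame-perfect outcome: (P4, X) with payoffs (12, 12).
Now find the simultaneous Nash equilibrium.
Vantage's best replies: W→P1; X→P4; Y→P3; Z→P4.
Wexler's best replies: P1→X; P2→X; P3→X; P4→X.
The unique mutual best reply is (P4, X), giving (12, 12).
Wexler's commitment gain: 12 − 12 = 0.

0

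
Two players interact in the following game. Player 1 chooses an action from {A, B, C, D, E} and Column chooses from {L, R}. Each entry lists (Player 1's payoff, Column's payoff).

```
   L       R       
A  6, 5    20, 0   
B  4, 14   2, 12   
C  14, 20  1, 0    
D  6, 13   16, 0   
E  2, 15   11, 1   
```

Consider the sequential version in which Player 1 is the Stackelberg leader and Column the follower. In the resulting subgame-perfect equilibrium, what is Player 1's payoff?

Column best-responds to each possible Player 1 move:
- A: Column compares 5, 0 and picks L; Player 1 would get 6.
- B: Column compares 14, 12 and picks L; Player 1 would get 4.
- C: Column compares 20, 0 and picks L; Player 1 would get 14.
- D: Column compares 13, 0 and picks L; Player 1 would get 6.
- E: Column compares 15, 1 and picks L; Player 1 would get 2.
Among 6, 4, 14, 6, 2, the best is 14 at C. Subgame-perfect outcome: (C, L) with payoffs (14, 20).

14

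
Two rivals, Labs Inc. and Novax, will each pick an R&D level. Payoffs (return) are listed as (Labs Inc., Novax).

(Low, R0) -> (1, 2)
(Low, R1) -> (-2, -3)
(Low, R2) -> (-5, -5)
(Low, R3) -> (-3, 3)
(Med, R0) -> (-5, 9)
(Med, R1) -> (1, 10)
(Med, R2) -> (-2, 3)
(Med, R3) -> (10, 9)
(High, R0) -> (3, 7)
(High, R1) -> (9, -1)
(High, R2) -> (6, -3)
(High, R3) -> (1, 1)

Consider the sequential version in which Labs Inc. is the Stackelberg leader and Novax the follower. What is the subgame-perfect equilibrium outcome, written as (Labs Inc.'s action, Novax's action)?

Backward induction with Labs Inc. moving first.
- Low: Novax compares 2, -3, -5, 3 and picks R3; Labs Inc. would get -3.
- Med: Novax compares 9, 10, 3, 9 and picks R1; Labs Inc. would get 1.
- High: Novax compares 7, -1, -3, 1 and picks R0; Labs Inc. would get 3.
Among -3, 1, 3, the best is 3 at High. Subgame-perfect outcome: (High, R0) with payoffs (3, 7).

(High, R0)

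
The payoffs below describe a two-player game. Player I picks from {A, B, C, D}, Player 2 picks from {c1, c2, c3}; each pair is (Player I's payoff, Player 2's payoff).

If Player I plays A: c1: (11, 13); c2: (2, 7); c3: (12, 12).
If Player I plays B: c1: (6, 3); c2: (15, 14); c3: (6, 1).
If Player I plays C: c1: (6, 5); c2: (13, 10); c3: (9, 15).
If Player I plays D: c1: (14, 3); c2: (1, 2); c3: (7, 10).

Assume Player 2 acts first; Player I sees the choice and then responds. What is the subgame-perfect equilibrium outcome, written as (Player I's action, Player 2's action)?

(B, c2)

Player I best-responds to each possible Player 2 move:
- c1: Player I compares 11, 6, 6, 14 and picks D; Player 2 would get 3.
- c2: Player I compares 2, 15, 13, 1 and picks B; Player 2 would get 14.
- c3: Player I compares 12, 6, 9, 7 and picks A; Player 2 would get 12.
Player 2's induced payoffs are 3, 14, 12, so Player 2 commits to c2. Subgame-perfect outcome: (B, c2) with payoffs (15, 14).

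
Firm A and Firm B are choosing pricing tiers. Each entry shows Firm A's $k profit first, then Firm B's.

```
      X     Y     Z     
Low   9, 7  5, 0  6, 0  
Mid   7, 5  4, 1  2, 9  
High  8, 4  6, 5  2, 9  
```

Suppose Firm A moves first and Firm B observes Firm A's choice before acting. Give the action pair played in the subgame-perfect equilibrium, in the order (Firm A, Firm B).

Solve by backward induction (Firm A leads).
- Low: BR = X, leader payoff 9.
- Mid: BR = Z, leader payoff 2.
- High: BR = Z, leader payoff 2.
Maximizing over 9, 2, 2, Firm A chooses Low. Subgame-perfect outcome: (Low, X) with payoffs (9, 7).

(Low, X)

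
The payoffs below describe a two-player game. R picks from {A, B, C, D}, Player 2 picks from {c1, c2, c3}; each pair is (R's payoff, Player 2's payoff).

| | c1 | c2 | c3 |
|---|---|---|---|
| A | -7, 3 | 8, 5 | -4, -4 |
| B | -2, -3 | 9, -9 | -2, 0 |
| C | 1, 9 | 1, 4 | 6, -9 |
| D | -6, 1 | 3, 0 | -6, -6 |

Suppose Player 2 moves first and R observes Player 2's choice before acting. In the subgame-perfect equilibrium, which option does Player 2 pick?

c1

R best-responds to each possible Player 2 move:
- c1 → R plays C (best of -7, -2, 1, -6); Player 2 gets 9.
- c2 → R plays B (best of 8, 9, 1, 3); Player 2 gets -9.
- c3 → R plays C (best of -4, -2, 6, -6); Player 2 gets -9.
Maximizing over 9, -9, -9, Player 2 chooses c1. Subgame-perfect outcome: (C, c1) with payoffs (1, 9).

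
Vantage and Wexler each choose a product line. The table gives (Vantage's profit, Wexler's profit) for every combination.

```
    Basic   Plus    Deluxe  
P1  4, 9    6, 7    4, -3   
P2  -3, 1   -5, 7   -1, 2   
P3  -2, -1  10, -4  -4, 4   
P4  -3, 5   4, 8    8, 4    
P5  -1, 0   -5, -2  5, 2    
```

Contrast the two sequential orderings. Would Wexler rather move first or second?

If Vantage leads: Wexler's best replies are P1→Basic, P2→Plus, P3→Deluxe, P4→Plus, P5→Deluxe; Vantage's induced payoffs 4, -5, -4, 4, 5; outcome (P5, Deluxe), payoffs (5, 2).
If Wexler leads: Vantage's best replies are Basic→P1, Plus→P3, Deluxe→P4; Wexler's induced payoffs 9, -4, 4; outcome (P1, Basic), payoffs (4, 9).
Wexler gets 9 moving first and 2 moving second, so Wexler prefers to move first.

first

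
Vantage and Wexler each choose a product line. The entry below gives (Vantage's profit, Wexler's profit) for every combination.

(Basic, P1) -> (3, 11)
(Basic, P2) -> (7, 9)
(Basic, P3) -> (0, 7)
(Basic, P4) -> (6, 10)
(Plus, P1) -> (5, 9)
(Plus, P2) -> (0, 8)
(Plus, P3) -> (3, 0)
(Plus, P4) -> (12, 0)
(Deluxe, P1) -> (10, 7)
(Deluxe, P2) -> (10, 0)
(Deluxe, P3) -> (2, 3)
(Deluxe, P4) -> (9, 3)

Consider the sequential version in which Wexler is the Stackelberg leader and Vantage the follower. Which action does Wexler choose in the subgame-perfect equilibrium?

P1

Work backward from Vantage's decision.
- P1: Vantage compares 3, 5, 10 and picks Deluxe; Wexler would get 7.
- P2: Vantage compares 7, 0, 10 and picks Deluxe; Wexler would get 0.
- P3: Vantage compares 0, 3, 2 and picks Plus; Wexler would get 0.
- P4: Vantage compares 6, 12, 9 and picks Plus; Wexler would get 0.
Maximizing over 7, 0, 0, 0, Wexler chooses P1. Subgame-perfect outcome: (Deluxe, P1) with payoffs (10, 7).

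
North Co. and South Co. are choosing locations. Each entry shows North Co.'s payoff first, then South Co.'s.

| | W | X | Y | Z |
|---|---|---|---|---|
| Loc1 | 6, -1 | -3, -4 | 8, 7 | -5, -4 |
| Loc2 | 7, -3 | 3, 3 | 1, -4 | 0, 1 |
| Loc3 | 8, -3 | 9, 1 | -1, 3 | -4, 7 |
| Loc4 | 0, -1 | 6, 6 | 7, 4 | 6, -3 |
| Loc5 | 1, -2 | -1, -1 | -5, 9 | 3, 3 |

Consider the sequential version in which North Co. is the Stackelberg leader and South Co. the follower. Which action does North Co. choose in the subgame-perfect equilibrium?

South Co. best-responds to each possible North Co. move:
- Loc1 → South Co. plays Y (best of -1, -4, 7, -4); North Co. gets 8.
- Loc2 → South Co. plays X (best of -3, 3, -4, 1); North Co. gets 3.
- Loc3 → South Co. plays Z (best of -3, 1, 3, 7); North Co. gets -4.
- Loc4 → South Co. plays X (best of -1, 6, 4, -3); North Co. gets 6.
- Loc5 → South Co. plays Y (best of -2, -1, 9, 3); North Co. gets -5.
Among 8, 3, -4, 6, -5, the best is 8 at Loc1. Subgame-perfect outcome: (Loc1, Y) with payoffs (8, 7).

Loc1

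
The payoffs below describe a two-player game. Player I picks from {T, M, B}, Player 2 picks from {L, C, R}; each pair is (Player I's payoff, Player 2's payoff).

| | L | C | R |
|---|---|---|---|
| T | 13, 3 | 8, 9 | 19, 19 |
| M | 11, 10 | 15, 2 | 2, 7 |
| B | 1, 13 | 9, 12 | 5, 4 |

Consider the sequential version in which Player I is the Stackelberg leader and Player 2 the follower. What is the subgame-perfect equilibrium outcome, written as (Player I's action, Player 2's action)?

(T, R)

Backward induction with Player I moving first.
- T: Player 2 compares 3, 9, 19 and picks R; Player I would get 19.
- M: Player 2 compares 10, 2, 7 and picks L; Player I would get 11.
- B: Player 2 compares 13, 12, 4 and picks L; Player I would get 1.
Among 19, 11, 1, the best is 19 at T. Subgame-perfect outcome: (T, R) with payoffs (19, 19).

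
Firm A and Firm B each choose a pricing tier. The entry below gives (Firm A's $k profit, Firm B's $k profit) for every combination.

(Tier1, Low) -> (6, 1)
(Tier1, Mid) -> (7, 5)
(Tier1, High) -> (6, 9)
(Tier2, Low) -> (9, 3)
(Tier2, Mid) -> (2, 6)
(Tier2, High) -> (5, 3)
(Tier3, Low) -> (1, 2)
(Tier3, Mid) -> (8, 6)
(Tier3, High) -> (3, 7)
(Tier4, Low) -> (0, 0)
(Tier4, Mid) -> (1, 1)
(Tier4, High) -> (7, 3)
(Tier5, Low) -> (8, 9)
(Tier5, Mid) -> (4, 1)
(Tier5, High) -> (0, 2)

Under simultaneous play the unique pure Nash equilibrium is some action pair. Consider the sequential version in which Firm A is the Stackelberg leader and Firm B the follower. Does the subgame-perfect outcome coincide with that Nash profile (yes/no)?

no

Firm B best-responds to each possible Firm A move:
- Tier1: Firm B compares 1, 5, 9 and picks High; Firm A would get 6.
- Tier2: Firm B compares 3, 6, 3 and picks Mid; Firm A would get 2.
- Tier3: Firm B compares 2, 6, 7 and picks High; Firm A would get 3.
- Tier4: Firm B compares 0, 1, 3 and picks High; Firm A would get 7.
- Tier5: Firm B compares 9, 1, 2 and picks Low; Firm A would get 8.
Maximizing over 6, 2, 3, 7, 8, Firm A chooses Tier5. Subgame-perfect outcome: (Tier5, Low) with payoffs (8, 9).
For the simultaneous game, intersect best replies.
Firm A's best replies: Low→Tier2; Mid→Tier3; High→Tier4.
Firm B's best replies: Tier1→High; Tier2→Mid; Tier3→High; Tier4→High; Tier5→Low.
The unique mutual best reply is (Tier4, High), giving (7, 3).
Sequential outcome (Tier5, Low) differs from the Nash profile (Tier4, High).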